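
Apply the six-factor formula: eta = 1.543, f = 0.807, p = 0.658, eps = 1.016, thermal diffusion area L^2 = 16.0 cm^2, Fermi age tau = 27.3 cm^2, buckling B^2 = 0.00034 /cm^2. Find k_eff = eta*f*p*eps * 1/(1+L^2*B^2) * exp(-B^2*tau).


k_inf = eta*f*p*eps = 1.543*0.807*0.658*1.016 = 0.8324517
P_TNL = 1/(1 + L^2*B^2) = 1/(1 + 16.0*0.00034) = 0.9945894
P_FNL = exp(-B^2*tau) = exp(-0.00034*27.3) = 0.9907609
k_eff = k_inf * P_TNL * P_FNL = 0.8324517 * 0.9945894 * 0.9907609
k_eff = 0.82030

0.82030


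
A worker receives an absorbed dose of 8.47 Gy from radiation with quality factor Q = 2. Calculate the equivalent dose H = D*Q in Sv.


H = D * Q
H = 8.47 * 2
H = 16.940 Sv

16.940


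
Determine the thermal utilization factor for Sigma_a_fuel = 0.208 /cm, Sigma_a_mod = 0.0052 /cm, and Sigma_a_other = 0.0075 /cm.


f = Sigma_a_fuel / (Sigma_a_fuel + Sigma_a_mod + Sigma_a_other)
f = 0.208 / (0.208 + 0.0052 + 0.0075)
f = 0.94246

0.94246


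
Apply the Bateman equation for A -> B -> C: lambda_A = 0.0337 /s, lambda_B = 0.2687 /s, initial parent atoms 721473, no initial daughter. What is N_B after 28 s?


N_B(t) = lambda_A * N_A0 / (lambda_B - lambda_A) * [exp(-lambda_A*t) - exp(-lambda_B*t)]
exp(-0.0337*28) = 0.3892241; exp(-0.2687*28) = 5.401844e-04
N_B = 0.0337 * 721473 / (0.2687 - 0.0337) * (0.3892241 - 5.401844e-04)
N_B = 40214

40214


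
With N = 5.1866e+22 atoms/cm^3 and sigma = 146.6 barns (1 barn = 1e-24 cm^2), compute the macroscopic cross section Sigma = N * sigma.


Sigma = N * sigma_barns * 1e-24
Sigma = 5.1866e+22 * 146.6 * 1e-24
Sigma = 7.6036 /cm

7.6036


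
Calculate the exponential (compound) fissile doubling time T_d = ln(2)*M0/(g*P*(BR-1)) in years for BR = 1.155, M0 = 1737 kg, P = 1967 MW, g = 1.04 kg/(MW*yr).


Breeding gain G = BR - 1 = 1.155 - 1 = 0.155
Fissile production rate = g * P * G = 1.04 * 1967 * 0.155 = 317.0804 kg/yr
T_d = ln(2) * M0 / (g * P * G)
T_d = ln(2) * 1737 / 317.0804 = 3.7971 yr

3.7971


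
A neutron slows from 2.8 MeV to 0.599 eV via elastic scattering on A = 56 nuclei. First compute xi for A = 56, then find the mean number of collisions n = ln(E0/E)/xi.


xi = 1 + (A-1)^2/(2A)*ln((A-1)/(A+1)) = 0.03529286 (for A = 56)
n = ln(E0/E) / xi
n = ln(2.8e6 / 0.599) / 0.03529286
n = ln(4.674457e+06) / 0.03529286 = 435.15

435.15


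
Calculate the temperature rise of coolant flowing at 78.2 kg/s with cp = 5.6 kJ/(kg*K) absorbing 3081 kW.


dT = Q / (m_dot * cp)
dT = 3081 / (78.2 * 5.6)
dT = 7.0355 C

7.0355


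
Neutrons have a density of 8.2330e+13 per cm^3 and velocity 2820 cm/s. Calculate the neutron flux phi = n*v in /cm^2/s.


phi = n * v
phi = 8.2330e+13 * 2820
phi = 2.3217e+17 /cm^2/s

2.3217e+17


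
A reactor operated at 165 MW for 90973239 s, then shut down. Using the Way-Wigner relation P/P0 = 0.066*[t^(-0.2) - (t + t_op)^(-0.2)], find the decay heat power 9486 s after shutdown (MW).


P/P0 = 0.066 * [t^(-0.2) - (t + t_op)^(-0.2)]
P/P0 = 0.066 * [9486^(-0.2) - (9486 + 90973239)^(-0.2)]
P/P0 = 0.066 * [0.1601708 - 0.02559813] = 0.008881796
P = 165 * 0.008881796 = 1.4655 MW

1.4655


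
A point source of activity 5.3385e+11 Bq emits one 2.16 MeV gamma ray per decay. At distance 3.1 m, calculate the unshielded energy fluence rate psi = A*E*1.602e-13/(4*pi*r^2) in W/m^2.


psi = A * E * 1.602e-13 / (4*pi*r^2)
psi = 5.3385e+11 * 2.16 * 1.602e-13 / (4*pi*3.1^2)
psi = 0.0015297 W/m^2

0.0015297


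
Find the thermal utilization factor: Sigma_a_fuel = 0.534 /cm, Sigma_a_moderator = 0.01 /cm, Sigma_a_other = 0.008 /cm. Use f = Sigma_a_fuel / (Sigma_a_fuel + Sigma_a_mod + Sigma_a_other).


f = Sigma_a_fuel / (Sigma_a_fuel + Sigma_a_mod + Sigma_a_other)
f = 0.534 / (0.534 + 0.01 + 0.008)
f = 0.96739

0.96739


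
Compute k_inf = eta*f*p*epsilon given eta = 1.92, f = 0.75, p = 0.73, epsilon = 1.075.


k_inf = eta * f * p * epsilon
k_inf = 1.92 * 0.75 * 0.73 * 1.075
k_inf = 1.1300

1.1300


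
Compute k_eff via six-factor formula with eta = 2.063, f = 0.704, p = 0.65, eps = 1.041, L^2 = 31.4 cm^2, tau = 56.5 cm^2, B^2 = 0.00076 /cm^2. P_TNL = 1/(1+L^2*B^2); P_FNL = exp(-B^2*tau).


k_inf = eta*f*p*eps = 2.063*0.704*0.65*1.041 = 0.9827340
P_TNL = 1/(1 + L^2*B^2) = 1/(1 + 31.4*0.00076) = 0.9766922
P_FNL = exp(-B^2*tau) = exp(-0.00076*56.5) = 0.9579689
k_eff = k_inf * P_TNL * P_FNL = 0.9827340 * 0.9766922 * 0.9579689
k_eff = 0.91949

0.91949


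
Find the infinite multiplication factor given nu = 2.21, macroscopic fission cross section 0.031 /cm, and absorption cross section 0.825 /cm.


k_inf = nu * Sigma_f / Sigma_a
k_inf = 2.21 * 0.031 / 0.825
k_inf = 0.083042

0.083042


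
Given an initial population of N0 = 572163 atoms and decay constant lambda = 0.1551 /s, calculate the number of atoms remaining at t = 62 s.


N = N0 * exp(-lambda * t)
N = 572163 * exp(-0.1551 * 62)
N = 38.129

38.129


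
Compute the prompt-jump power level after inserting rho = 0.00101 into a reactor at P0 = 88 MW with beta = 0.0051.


P1/P0 = beta / (beta - rho)
P1/P0 = 0.0051 / (0.0051 - 0.00101) = 1.246944
P1 = 88 * 1.246944 = 109.73 MW

109.73


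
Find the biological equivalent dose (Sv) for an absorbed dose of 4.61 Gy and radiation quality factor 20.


H = D * Q
H = 4.61 * 20
H = 92.200 Sv

92.200


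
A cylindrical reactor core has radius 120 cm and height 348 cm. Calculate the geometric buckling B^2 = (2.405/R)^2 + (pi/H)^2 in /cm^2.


B^2 = (2.405/R)^2 + (pi/H)^2
B^2 = (2.405/120)^2 + (pi/348)^2
B^2 = 4.8317e-04 /cm^2

4.8317e-04


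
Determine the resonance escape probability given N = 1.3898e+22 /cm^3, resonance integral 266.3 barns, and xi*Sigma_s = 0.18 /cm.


p = exp(-N * I * 1e-24 / (xi*Sigma_s))
p = exp(-1.3898e+22 * 266.3 * 1e-24 / 0.18)
p = 1.1758e-09

1.1758e-09


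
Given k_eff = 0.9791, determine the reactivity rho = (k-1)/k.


rho = (k_eff - 1) / k_eff
rho = (0.9791 - 1) / 0.9791
rho = -0.021346

-0.021346


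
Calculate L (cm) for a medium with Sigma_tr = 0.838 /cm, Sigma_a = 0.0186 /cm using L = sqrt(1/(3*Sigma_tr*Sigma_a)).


D = 1 / (3 * Sigma_tr) = 1 / (3 * 0.838) = 0.3977725 cm
L = sqrt(D / Sigma_a)
L = sqrt(0.3977725 / 0.0186)
L = 4.6245 cm

4.6245


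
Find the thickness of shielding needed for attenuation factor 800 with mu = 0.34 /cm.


x = ln(factor) / mu
x = ln(800) / 0.34
x = 19.661 cm

19.661


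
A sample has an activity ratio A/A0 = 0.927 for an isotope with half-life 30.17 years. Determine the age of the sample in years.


lambda = ln(2) / t_half = ln(2) / 30.17 = 0.02297472 /yr
t = -ln(A/A0) / lambda
t = -ln(0.927) / 0.02297472
t = 3.2994 yr

3.2994


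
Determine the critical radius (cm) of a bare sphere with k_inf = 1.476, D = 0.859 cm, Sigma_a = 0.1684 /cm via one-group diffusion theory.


L^2 = D / Sigma_a = 0.859 / 0.1684 = 5.100950 cm^2
B_m^2 = (k_inf - 1) / L^2 = (1.476 - 1) / 5.100950 = 0.09331595 /cm^2
For a bare sphere: B_g = pi/R, so R_c = pi / sqrt(B_m^2)
R_c = pi / sqrt(0.09331595) = 10.284 cm

10.284


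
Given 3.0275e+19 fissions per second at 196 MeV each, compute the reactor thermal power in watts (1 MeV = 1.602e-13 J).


P = fission_rate * E_MeV * 1.602e-13
P = 3.0275e+19 * 196 * 1.602e-13
P = 9.5061e+08 W

9.5061e+08


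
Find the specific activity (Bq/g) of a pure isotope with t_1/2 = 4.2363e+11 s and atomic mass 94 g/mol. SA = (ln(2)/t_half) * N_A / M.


lambda = ln(2) / t_half = ln(2) / 4.2363e+11 = 1.636209e-12 /s
SA = lambda * N_A / M
SA = 1.636209e-12 * 6.022e23 / 94
SA = 1.0482e+10 Bq/g

1.0482e+10


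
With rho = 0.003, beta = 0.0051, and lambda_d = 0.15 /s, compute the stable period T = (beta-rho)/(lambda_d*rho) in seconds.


T = (beta - rho) / (lambda_d * rho)
T = (0.0051 - 0.003) / (0.15 * 0.003)
T = 4.6667 s

4.6667


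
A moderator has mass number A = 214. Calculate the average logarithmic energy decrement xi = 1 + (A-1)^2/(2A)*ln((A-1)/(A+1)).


xi = 1 + (A-1)^2/(2A) * ln((A-1)/(A+1))
xi = 1 + (214-1)^2/(2*214) * ln((214-1)/(214 +1))
xi = 0.0093167

0.0093167


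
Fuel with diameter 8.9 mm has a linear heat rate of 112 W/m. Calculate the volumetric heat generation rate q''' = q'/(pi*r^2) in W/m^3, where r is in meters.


r = D / 2 / 1000 = 8.9 / 2 / 1000 = 0.00445 m
q''' = q' / (pi * r^2)
q''' = 112 / (pi * 0.00445^2)
q''' = 1.8003e+06 W/m^3

1.8003e+06


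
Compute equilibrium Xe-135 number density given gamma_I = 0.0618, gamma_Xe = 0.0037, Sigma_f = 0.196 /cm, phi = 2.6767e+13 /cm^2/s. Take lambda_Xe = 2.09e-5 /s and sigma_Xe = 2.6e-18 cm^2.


Xe_eq = (gamma_I + gamma_Xe) * Sigma_f * phi / (lambda_Xe + sigma_Xe * phi)
Numerator = (0.0618 + 0.0037) * 0.196 * 2.6767e+13 = 3.436347e+11
Denominator = 2.09e-5 + 2.6e-18 * 2.6767e+13 = 9.049420e-05
Xe_eq = 3.436347e+11 / 9.049420e-05 = 3.7973e+15 /cm^3

3.7973e+15


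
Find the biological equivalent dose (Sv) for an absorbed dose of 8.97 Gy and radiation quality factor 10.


H = D * Q
H = 8.97 * 10
H = 89.700 Sv

89.700


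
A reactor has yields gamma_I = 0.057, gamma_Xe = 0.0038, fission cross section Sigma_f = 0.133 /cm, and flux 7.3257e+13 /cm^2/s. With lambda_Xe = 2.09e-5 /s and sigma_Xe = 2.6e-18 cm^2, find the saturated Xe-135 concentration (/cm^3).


Xe_eq = (gamma_I + gamma_Xe) * Sigma_f * phi / (lambda_Xe + sigma_Xe * phi)
Numerator = (0.057 + 0.0038) * 0.133 * 7.3257e+13 = 5.923854e+11
Denominator = 2.09e-5 + 2.6e-18 * 7.3257e+13 = 2.113682e-04
Xe_eq = 5.923854e+11 / 2.113682e-04 = 2.8026e+15 /cm^3

2.8026e+15


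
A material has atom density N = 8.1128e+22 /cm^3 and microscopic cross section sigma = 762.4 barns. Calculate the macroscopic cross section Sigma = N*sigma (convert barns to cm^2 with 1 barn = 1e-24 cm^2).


Sigma = N * sigma_barns * 1e-24
Sigma = 8.1128e+22 * 762.4 * 1e-24
Sigma = 61.852 /cm

61.852


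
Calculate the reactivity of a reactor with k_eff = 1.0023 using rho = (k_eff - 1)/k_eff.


rho = (k_eff - 1) / k_eff
rho = (1.0023 - 1) / 1.0023
rho = 0.0022947

0.0022947


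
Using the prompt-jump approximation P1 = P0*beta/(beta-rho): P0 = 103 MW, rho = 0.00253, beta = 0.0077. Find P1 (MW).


P1/P0 = beta / (beta - rho)
P1/P0 = 0.0077 / (0.0077 - 0.00253) = 1.489362
P1 = 103 * 1.489362 = 153.40 MW

153.40


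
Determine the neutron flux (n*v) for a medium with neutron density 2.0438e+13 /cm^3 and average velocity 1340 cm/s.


phi = n * v
phi = 2.0438e+13 * 1340
phi = 2.7387e+16 /cm^2/s

2.7387e+16


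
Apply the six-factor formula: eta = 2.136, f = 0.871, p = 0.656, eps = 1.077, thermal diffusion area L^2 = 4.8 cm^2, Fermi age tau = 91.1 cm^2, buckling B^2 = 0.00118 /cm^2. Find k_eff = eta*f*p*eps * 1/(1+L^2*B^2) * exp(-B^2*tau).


k_inf = eta*f*p*eps = 2.136*0.871*0.656*1.077 = 1.314434
P_TNL = 1/(1 + L^2*B^2) = 1/(1 + 4.8*0.00118) = 0.9943679
P_FNL = exp(-B^2*tau) = exp(-0.00118*91.1) = 0.8980783
k_eff = k_inf * P_TNL * P_FNL = 1.314434 * 0.9943679 * 0.8980783
k_eff = 1.1738

1.1738


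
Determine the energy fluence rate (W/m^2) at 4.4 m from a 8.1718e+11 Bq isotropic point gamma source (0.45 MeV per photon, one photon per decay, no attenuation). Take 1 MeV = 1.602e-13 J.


psi = A * E * 1.602e-13 / (4*pi*r^2)
psi = 8.1718e+11 * 0.45 * 1.602e-13 / (4*pi*4.4^2)
psi = 2.4215e-04 W/m^2

2.4215e-04


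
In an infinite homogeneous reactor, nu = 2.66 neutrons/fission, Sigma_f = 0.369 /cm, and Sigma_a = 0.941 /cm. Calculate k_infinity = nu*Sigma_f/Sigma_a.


k_inf = nu * Sigma_f / Sigma_a
k_inf = 2.66 * 0.369 / 0.941
k_inf = 1.0431

1.0431


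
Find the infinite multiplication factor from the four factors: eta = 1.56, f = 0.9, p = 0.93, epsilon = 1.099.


k_inf = eta * f * p * epsilon
k_inf = 1.56 * 0.9 * 0.93 * 1.099
k_inf = 1.4350

1.4350


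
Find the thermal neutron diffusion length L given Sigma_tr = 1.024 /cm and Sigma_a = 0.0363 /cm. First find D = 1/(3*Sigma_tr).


D = 1 / (3 * Sigma_tr) = 1 / (3 * 1.024) = 0.3255208 cm
L = sqrt(D / Sigma_a)
L = sqrt(0.3255208 / 0.0363)
L = 2.9946 cm

2.9946


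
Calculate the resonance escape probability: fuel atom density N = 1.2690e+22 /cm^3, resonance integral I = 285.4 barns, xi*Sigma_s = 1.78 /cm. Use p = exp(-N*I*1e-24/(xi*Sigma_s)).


p = exp(-N * I * 1e-24 / (xi*Sigma_s))
p = exp(-1.2690e+22 * 285.4 * 1e-24 / 1.78)
p = 0.13072

0.13072


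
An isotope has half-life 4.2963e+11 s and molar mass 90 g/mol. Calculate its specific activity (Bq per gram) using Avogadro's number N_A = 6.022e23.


lambda = ln(2) / t_half = ln(2) / 4.2963e+11 = 1.613358e-12 /s
SA = lambda * N_A / M
SA = 1.613358e-12 * 6.022e23 / 90
SA = 1.0795e+10 Bq/g

1.0795e+10


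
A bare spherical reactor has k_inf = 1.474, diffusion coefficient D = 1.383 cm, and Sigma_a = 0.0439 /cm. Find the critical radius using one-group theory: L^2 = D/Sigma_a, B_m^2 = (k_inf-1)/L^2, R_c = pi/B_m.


L^2 = D / Sigma_a = 1.383 / 0.0439 = 31.50342 cm^2
B_m^2 = (k_inf - 1) / L^2 = (1.474 - 1) / 31.50342 = 0.01504599 /cm^2
For a bare sphere: B_g = pi/R, so R_c = pi / sqrt(B_m^2)
R_c = pi / sqrt(0.01504599) = 25.612 cm

25.612


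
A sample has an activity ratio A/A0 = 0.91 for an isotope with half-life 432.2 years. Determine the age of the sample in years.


lambda = ln(2) / t_half = ln(2) / 432.2 = 0.001603765 /yr
t = -ln(A/A0) / lambda
t = -ln(0.91) / 0.001603765
t = 58.806 yr

58.806


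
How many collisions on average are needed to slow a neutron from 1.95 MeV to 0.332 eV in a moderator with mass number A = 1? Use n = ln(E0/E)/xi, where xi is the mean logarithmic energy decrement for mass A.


xi = 1 + (A-1)^2/(2A)*ln((A-1)/(A+1)) = 1 (for A = 1)
n = ln(E0/E) / xi
n = ln(1.95e6 / 0.332) / 1
n = ln(5.873494e+06) / 1 = 15.586

15.586


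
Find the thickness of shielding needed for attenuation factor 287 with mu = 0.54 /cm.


x = ln(factor) / mu
x = ln(287) / 0.54
x = 10.481 cm

10.481


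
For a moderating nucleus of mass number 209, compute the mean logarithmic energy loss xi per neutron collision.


xi = 1 + (A-1)^2/(2A) * ln((A-1)/(A+1))
xi = 1 + (209-1)^2/(2*209) * ln((209-1)/(209 +1))
xi = 0.0095389

0.0095389


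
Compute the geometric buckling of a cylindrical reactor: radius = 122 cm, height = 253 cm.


B^2 = (2.405/R)^2 + (pi/H)^2
B^2 = (2.405/122)^2 + (pi/253)^2
B^2 = 5.4280e-04 /cm^2

5.4280e-04


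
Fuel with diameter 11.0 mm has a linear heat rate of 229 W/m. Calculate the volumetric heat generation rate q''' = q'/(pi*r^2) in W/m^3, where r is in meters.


r = D / 2 / 1000 = 11.0 / 2 / 1000 = 0.0055 m
q''' = q' / (pi * r^2)
q''' = 229 / (pi * 0.0055^2)
q''' = 2.4097e+06 W/m^3

2.4097e+06


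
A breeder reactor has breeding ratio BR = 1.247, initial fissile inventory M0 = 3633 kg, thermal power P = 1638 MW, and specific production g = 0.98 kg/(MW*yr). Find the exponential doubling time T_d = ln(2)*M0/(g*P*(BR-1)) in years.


Breeding gain G = BR - 1 = 1.247 - 1 = 0.247
Fissile production rate = g * P * G = 0.98 * 1638 * 0.247 = 396.49428 kg/yr
T_d = ln(2) * M0 / (g * P * G)
T_d = ln(2) * 3633 / 396.49428 = 6.3512 yr

6.3512


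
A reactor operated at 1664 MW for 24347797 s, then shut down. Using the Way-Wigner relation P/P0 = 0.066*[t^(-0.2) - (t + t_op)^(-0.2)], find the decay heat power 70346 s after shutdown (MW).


P/P0 = 0.066 * [t^(-0.2) - (t + t_op)^(-0.2)]
P/P0 = 0.066 * [70346^(-0.2) - (70346 + 24347797)^(-0.2)]
P/P0 = 0.066 * [0.1072882 - 0.03330102] = 0.004883154
P = 1664 * 0.004883154 = 8.1256 MW

8.1256


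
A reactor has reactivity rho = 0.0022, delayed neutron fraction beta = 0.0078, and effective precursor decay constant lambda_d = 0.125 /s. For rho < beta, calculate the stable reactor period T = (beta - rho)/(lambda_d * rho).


T = (beta - rho) / (lambda_d * rho)
T = (0.0078 - 0.0022) / (0.125 * 0.0022)
T = 20.364 s

20.364


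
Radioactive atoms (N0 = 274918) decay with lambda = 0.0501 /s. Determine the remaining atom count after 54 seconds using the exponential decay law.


N = N0 * exp(-lambda * t)
N = 274918 * exp(-0.0501 * 54)
N = 18377

18377


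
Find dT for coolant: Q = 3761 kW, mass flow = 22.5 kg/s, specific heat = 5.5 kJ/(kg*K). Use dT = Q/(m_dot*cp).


dT = Q / (m_dot * cp)
dT = 3761 / (22.5 * 5.5)
dT = 30.392 C

30.392


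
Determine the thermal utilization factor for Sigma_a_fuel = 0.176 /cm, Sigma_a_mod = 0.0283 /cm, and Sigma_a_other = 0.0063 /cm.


f = Sigma_a_fuel / (Sigma_a_fuel + Sigma_a_mod + Sigma_a_other)
f = 0.176 / (0.176 + 0.0283 + 0.0063)
f = 0.83571

0.83571


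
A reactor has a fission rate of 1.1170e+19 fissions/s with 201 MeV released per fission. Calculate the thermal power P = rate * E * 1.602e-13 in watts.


P = fission_rate * E_MeV * 1.602e-13
P = 1.1170e+19 * 201 * 1.602e-13
P = 3.5968e+08 W

3.5968e+08


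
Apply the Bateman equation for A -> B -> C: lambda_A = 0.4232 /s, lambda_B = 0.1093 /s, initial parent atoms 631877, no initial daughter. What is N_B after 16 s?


N_B(t) = lambda_A * N_A0 / (lambda_B - lambda_A) * [exp(-lambda_A*t) - exp(-lambda_B*t)]
exp(-0.4232*16) = 0.001146318; exp(-0.1093*16) = 0.1739826
N_B = 0.4232 * 631877 / (0.1093 - 0.4232) * (0.001146318 - 0.1739826)
N_B = 147239

147239


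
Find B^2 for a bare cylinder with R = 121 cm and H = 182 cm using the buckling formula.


B^2 = (2.405/R)^2 + (pi/H)^2
B^2 = (2.405/121)^2 + (pi/182)^2
B^2 = 6.9302e-04 /cm^2

6.9302e-04


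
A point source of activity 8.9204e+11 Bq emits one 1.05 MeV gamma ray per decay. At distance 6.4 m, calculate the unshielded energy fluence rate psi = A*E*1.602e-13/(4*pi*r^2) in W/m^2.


psi = A * E * 1.602e-13 / (4*pi*r^2)
psi = 8.9204e+11 * 1.05 * 1.602e-13 / (4*pi*6.4^2)
psi = 2.9152e-04 W/m^2

2.9152e-04


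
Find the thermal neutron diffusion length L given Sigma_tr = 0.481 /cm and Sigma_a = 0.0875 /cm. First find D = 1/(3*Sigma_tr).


D = 1 / (3 * Sigma_tr) = 1 / (3 * 0.481) = 0.6930007 cm
L = sqrt(D / Sigma_a)
L = sqrt(0.6930007 / 0.0875)
L = 2.8143 cm

2.8143


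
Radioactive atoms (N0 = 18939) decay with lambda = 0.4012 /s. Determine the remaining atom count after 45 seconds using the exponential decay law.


N = N0 * exp(-lambda * t)
N = 18939 * exp(-0.4012 * 45)
N = 2.7328e-04

2.7328e-04


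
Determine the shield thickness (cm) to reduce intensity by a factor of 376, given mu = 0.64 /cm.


x = ln(factor) / mu
x = ln(376) / 0.64
x = 9.2650 cm

9.2650


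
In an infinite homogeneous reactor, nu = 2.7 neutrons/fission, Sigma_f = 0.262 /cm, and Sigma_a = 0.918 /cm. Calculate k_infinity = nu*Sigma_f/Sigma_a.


k_inf = nu * Sigma_f / Sigma_a
k_inf = 2.7 * 0.262 / 0.918
k_inf = 0.77059

0.77059


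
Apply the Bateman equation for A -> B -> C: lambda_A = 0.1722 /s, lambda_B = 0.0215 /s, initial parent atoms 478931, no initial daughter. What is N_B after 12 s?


N_B(t) = lambda_A * N_A0 / (lambda_B - lambda_A) * [exp(-lambda_A*t) - exp(-lambda_B*t)]
exp(-0.1722*12) = 0.1266409; exp(-0.0215*12) = 0.7725952
N_B = 0.1722 * 478931 / (0.0215 - 0.1722) * (0.1266409 - 0.7725952)
N_B = 353504

353504


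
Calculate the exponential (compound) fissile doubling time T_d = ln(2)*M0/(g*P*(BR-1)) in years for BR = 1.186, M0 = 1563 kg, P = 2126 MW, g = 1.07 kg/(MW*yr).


Breeding gain G = BR - 1 = 1.186 - 1 = 0.186
Fissile production rate = g * P * G = 1.07 * 2126 * 0.186 = 423.11652 kg/yr
T_d = ln(2) * M0 / (g * P * G)
T_d = ln(2) * 1563 / 423.11652 = 2.5605 yr

2.5605


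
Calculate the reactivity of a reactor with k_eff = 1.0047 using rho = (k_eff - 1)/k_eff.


rho = (k_eff - 1) / k_eff
rho = (1.0047 - 1) / 1.0047
rho = 0.0046780

0.0046780


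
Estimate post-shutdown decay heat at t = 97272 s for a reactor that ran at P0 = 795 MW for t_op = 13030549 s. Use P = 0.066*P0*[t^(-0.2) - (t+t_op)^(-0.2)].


P/P0 = 0.066 * [t^(-0.2) - (t + t_op)^(-0.2)]
P/P0 = 0.066 * [97272^(-0.2) - (97272 + 13030549)^(-0.2)]
P/P0 = 0.066 * [0.1005547 - 0.03770175] = 0.004148295
P = 795 * 0.004148295 = 3.2979 MW

3.2979


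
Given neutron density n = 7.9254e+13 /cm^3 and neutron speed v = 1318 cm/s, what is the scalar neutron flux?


phi = n * v
phi = 7.9254e+13 * 1318
phi = 1.0446e+17 /cm^2/s

1.0446e+17


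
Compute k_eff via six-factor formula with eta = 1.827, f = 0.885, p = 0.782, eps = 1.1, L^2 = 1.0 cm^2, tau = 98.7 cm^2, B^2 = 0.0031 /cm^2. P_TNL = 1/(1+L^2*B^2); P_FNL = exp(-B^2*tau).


k_inf = eta*f*p*eps = 1.827*0.885*0.782*1.1 = 1.390853
P_TNL = 1/(1 + L^2*B^2) = 1/(1 + 1.0*0.0031) = 0.9969096
P_FNL = exp(-B^2*tau) = exp(-0.0031*98.7) = 0.7364087
k_eff = k_inf * P_TNL * P_FNL = 1.390853 * 0.9969096 * 0.7364087
k_eff = 1.0211

1.0211


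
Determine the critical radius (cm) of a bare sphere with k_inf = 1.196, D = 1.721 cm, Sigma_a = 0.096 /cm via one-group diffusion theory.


L^2 = D / Sigma_a = 1.721 / 0.096 = 17.92708 cm^2
B_m^2 = (k_inf - 1) / L^2 = (1.196 - 1) / 17.92708 = 0.01093318 /cm^2
For a bare sphere: B_g = pi/R, so R_c = pi / sqrt(B_m^2)
R_c = pi / sqrt(0.01093318) = 30.045 cm

30.045


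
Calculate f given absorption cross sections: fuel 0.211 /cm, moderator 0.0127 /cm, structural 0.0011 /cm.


f = Sigma_a_fuel / (Sigma_a_fuel + Sigma_a_mod + Sigma_a_other)
f = 0.211 / (0.211 + 0.0127 + 0.0011)
f = 0.93861

0.93861


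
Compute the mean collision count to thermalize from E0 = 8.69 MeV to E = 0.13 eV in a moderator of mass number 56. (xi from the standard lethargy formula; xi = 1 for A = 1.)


xi = 1 + (A-1)^2/(2A)*ln((A-1)/(A+1)) = 0.03529286 (for A = 56)
n = ln(E0/E) / xi
n = ln(8.69e6 / 0.13) / 0.03529286
n = ln(6.684615e+07) / 0.03529286 = 510.53

510.53


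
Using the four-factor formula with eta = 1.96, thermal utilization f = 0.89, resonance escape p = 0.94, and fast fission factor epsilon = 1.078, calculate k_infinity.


k_inf = eta * f * p * epsilon
k_inf = 1.96 * 0.89 * 0.94 * 1.078
k_inf = 1.7676

1.7676


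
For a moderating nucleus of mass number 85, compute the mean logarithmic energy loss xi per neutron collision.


xi = 1 + (A-1)^2/(2A) * ln((A-1)/(A+1))
xi = 1 + (85-1)^2/(2*85) * ln((85-1)/(85 +1))
xi = 0.023346

0.023346


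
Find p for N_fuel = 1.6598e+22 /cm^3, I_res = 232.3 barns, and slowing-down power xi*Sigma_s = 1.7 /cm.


p = exp(-N * I * 1e-24 / (xi*Sigma_s))
p = exp(-1.6598e+22 * 232.3 * 1e-24 / 1.7)
p = 0.10351

0.10351


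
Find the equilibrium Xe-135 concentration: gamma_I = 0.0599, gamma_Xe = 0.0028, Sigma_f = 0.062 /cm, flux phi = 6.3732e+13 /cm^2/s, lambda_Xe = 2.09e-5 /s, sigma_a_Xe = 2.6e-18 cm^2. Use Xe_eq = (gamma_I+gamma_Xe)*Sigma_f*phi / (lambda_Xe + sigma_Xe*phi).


Xe_eq = (gamma_I + gamma_Xe) * Sigma_f * phi / (lambda_Xe + sigma_Xe * phi)
Numerator = (0.0599 + 0.0028) * 0.062 * 6.3732e+13 = 2.477518e+11
Denominator = 2.09e-5 + 2.6e-18 * 6.3732e+13 = 1.866032e-04
Xe_eq = 2.477518e+11 / 1.866032e-04 = 1.3277e+15 /cm^3

1.3277e+15


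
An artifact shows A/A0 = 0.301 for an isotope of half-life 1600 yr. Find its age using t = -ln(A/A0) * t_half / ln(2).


lambda = ln(2) / t_half = ln(2) / 1600 = 4.332170e-04 /yr
t = -ln(A/A0) / lambda
t = -ln(0.301) / 4.332170e-04
t = 2771.5 yr

2771.5


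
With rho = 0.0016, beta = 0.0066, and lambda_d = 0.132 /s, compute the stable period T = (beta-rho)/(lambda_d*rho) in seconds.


T = (beta - rho) / (lambda_d * rho)
T = (0.0066 - 0.0016) / (0.132 * 0.0016)
T = 23.674 s

23.674


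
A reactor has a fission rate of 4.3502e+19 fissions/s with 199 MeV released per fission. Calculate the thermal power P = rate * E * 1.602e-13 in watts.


P = fission_rate * E_MeV * 1.602e-13
P = 4.3502e+19 * 199 * 1.602e-13
P = 1.3868e+09 W

1.3868e+09


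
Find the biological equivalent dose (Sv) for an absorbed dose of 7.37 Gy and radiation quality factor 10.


H = D * Q
H = 7.37 * 10
H = 73.700 Sv

73.700


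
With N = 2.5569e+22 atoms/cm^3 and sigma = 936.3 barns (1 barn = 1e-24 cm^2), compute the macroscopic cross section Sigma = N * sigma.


Sigma = N * sigma_barns * 1e-24
Sigma = 2.5569e+22 * 936.3 * 1e-24
Sigma = 23.940 /cm

23.940


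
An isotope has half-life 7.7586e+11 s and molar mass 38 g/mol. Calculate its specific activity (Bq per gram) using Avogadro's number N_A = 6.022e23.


lambda = ln(2) / t_half = ln(2) / 7.7586e+11 = 8.933921e-13 /s
SA = lambda * N_A / M
SA = 8.933921e-13 * 6.022e23 / 38
SA = 1.4158e+10 Bq/g

1.4158e+10


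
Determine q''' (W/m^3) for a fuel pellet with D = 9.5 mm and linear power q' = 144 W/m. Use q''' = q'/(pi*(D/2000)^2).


r = D / 2 / 1000 = 9.5 / 2 / 1000 = 0.00475 m
q''' = q' / (pi * r^2)
q''' = 144 / (pi * 0.00475^2)
q''' = 2.0315e+06 W/m^3

2.0315e+06


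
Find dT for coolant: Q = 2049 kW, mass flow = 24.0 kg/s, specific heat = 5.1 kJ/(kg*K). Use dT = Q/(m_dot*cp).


dT = Q / (m_dot * cp)
dT = 2049 / (24.0 * 5.1)
dT = 16.740 C

16.740


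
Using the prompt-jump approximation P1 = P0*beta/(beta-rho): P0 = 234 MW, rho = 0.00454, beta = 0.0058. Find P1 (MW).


P1/P0 = beta / (beta - rho)
P1/P0 = 0.0058 / (0.0058 - 0.00454) = 4.603175
P1 = 234 * 4.603175 = 1077.1 MW

1077.1


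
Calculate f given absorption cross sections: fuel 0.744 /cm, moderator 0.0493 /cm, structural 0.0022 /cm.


f = Sigma_a_fuel / (Sigma_a_fuel + Sigma_a_mod + Sigma_a_other)
f = 0.744 / (0.744 + 0.0493 + 0.0022)
f = 0.93526

0.93526


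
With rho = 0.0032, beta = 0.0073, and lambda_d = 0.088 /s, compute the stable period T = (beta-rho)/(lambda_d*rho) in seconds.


T = (beta - rho) / (lambda_d * rho)
T = (0.0073 - 0.0032) / (0.088 * 0.0032)
T = 14.560 s

14.560


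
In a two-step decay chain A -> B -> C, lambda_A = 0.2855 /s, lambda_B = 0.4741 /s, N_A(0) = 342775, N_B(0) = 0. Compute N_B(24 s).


N_B(t) = lambda_A * N_A0 / (lambda_B - lambda_A) * [exp(-lambda_A*t) - exp(-lambda_B*t)]
exp(-0.2855*24) = 0.001057339; exp(-0.4741*24) = 1.143994e-05
N_B = 0.2855 * 342775 / (0.4741 - 0.2855) * (0.001057339 - 1.143994e-05)
N_B = 542.70

542.70


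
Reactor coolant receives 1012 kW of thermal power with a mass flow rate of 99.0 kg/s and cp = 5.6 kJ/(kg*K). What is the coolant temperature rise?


dT = Q / (m_dot * cp)
dT = 1012 / (99.0 * 5.6)
dT = 1.8254 C

1.8254


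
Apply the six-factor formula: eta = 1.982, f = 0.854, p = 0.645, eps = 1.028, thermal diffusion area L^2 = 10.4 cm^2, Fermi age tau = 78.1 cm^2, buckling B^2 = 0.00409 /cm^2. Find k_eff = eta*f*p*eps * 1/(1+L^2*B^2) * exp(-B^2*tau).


k_inf = eta*f*p*eps = 1.982*0.854*0.645*1.028 = 1.122314
P_TNL = 1/(1 + L^2*B^2) = 1/(1 + 10.4*0.00409) = 0.9591995
P_FNL = exp(-B^2*tau) = exp(-0.00409*78.1) = 0.7265638
k_eff = k_inf * P_TNL * P_FNL = 1.122314 * 0.9591995 * 0.7265638
k_eff = 0.78216

0.78216


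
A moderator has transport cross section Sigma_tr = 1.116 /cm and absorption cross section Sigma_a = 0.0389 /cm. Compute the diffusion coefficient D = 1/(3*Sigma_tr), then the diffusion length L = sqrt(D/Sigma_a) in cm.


D = 1 / (3 * Sigma_tr) = 1 / (3 * 1.116) = 0.2986858 cm
L = sqrt(D / Sigma_a)
L = sqrt(0.2986858 / 0.0389)
L = 2.7710 cm

2.7710


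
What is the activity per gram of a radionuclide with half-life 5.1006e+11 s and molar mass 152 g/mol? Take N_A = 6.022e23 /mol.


lambda = ln(2) / t_half = ln(2) / 5.1006e+11 = 1.358952e-12 /s
SA = lambda * N_A / M
SA = 1.358952e-12 * 6.022e23 / 152
SA = 5.3840e+09 Bq/g

5.3840e+09


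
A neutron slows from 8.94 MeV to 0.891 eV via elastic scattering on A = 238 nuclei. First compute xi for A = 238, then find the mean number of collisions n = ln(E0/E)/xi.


xi = 1 + (A-1)^2/(2A)*ln((A-1)/(A+1)) = 0.008379872 (for A = 238)
n = ln(E0/E) / xi
n = ln(8.94e6 / 0.891) / 0.008379872
n = ln(1.003367e+07) / 0.008379872 = 1923.8

1923.8


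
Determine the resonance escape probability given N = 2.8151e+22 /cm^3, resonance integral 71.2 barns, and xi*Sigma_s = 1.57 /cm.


p = exp(-N * I * 1e-24 / (xi*Sigma_s))
p = exp(-2.8151e+22 * 71.2 * 1e-24 / 1.57)
p = 0.27897

0.27897


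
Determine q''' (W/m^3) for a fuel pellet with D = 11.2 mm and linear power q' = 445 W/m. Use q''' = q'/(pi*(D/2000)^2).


r = D / 2 / 1000 = 11.2 / 2 / 1000 = 0.0056 m
q''' = q' / (pi * r^2)
q''' = 445 / (pi * 0.0056^2)
q''' = 4.5168e+06 W/m^3

4.5168e+06


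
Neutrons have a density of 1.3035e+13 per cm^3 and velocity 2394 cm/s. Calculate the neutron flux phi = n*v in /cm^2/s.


phi = n * v
phi = 1.3035e+13 * 2394
phi = 3.1206e+16 /cm^2/s

3.1206e+16


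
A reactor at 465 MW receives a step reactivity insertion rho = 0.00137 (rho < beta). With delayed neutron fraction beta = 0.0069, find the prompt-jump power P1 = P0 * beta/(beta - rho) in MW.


P1/P0 = beta / (beta - rho)
P1/P0 = 0.0069 / (0.0069 - 0.00137) = 1.247740
P1 = 465 * 1.247740 = 580.20 MW

580.20


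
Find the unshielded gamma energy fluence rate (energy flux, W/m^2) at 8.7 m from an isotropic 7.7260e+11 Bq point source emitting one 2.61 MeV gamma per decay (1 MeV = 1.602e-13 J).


psi = A * E * 1.602e-13 / (4*pi*r^2)
psi = 7.7260e+11 * 2.61 * 1.602e-13 / (4*pi*8.7^2)
psi = 3.3963e-04 W/m^2

3.3963e-04


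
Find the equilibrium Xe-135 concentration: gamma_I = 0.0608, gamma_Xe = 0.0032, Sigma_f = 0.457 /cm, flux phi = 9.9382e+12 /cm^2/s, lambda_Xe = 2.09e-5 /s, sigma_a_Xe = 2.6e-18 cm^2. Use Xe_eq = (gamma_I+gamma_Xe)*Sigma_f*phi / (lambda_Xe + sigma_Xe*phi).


Xe_eq = (gamma_I + gamma_Xe) * Sigma_f * phi / (lambda_Xe + sigma_Xe * phi)
Numerator = (0.0608 + 0.0032) * 0.457 * 9.9382e+12 = 2.906725e+11
Denominator = 2.09e-5 + 2.6e-18 * 9.9382e+12 = 4.673932e-05
Xe_eq = 2.906725e+11 / 4.673932e-05 = 6.2190e+15 /cm^3

6.2190e+15


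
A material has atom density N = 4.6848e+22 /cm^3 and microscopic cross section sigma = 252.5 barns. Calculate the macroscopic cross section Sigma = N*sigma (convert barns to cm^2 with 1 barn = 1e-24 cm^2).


Sigma = N * sigma_barns * 1e-24
Sigma = 4.6848e+22 * 252.5 * 1e-24
Sigma = 11.829 /cm

11.829


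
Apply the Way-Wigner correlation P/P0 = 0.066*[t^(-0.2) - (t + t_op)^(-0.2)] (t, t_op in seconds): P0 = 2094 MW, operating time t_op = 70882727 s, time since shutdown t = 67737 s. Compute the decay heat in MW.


P/P0 = 0.066 * [t^(-0.2) - (t + t_op)^(-0.2)]
P/P0 = 0.066 * [67737^(-0.2) - (67737 + 70882727)^(-0.2)]
P/P0 = 0.066 * [0.1081023 - 0.02690351] = 0.005359120
P = 2094 * 0.005359120 = 11.222 MW

11.222


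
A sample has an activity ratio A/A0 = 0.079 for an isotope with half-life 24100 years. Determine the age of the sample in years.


lambda = ln(2) / t_half = ln(2) / 24100 = 2.876129e-05 /yr
t = -ln(A/A0) / lambda
t = -ln(0.079) / 2.876129e-05
t = 88254 yr

88254


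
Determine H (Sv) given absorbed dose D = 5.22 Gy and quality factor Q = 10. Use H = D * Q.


H = D * Q
H = 5.22 * 10
H = 52.200 Sv

52.200


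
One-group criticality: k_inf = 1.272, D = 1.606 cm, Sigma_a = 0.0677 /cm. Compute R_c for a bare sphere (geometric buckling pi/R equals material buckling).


L^2 = D / Sigma_a = 1.606 / 0.0677 = 23.72230 cm^2
B_m^2 = (k_inf - 1) / L^2 = (1.272 - 1) / 23.72230 = 0.01146600 /cm^2
For a bare sphere: B_g = pi/R, so R_c = pi / sqrt(B_m^2)
R_c = pi / sqrt(0.01146600) = 29.339 cm

29.339


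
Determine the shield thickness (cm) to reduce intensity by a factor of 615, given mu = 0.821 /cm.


x = ln(factor) / mu
x = ln(615) / 0.821
x = 7.8217 cm

7.8217


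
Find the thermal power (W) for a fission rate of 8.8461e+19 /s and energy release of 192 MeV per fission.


P = fission_rate * E_MeV * 1.602e-13
P = 8.8461e+19 * 192 * 1.602e-13
P = 2.7209e+09 W

2.7209e+09


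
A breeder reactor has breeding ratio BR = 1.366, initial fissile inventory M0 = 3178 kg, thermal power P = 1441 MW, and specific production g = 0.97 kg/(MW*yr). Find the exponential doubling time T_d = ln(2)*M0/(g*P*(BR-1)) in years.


Breeding gain G = BR - 1 = 1.366 - 1 = 0.366
Fissile production rate = g * P * G = 0.97 * 1441 * 0.366 = 511.58382 kg/yr
T_d = ln(2) * M0 / (g * P * G)
T_d = ln(2) * 3178 / 511.58382 = 4.3059 yr

4.3059


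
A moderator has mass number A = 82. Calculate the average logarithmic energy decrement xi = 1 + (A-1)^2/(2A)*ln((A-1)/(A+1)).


xi = 1 + (A-1)^2/(2A) * ln((A-1)/(A+1))
xi = 1 + (82-1)^2/(2*82) * ln((82-1)/(82 +1))
xi = 0.024193

0.024193


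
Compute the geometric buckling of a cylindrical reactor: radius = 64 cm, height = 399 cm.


B^2 = (2.405/R)^2 + (pi/H)^2
B^2 = (2.405/64)^2 + (pi/399)^2
B^2 = 0.0014741 /cm^2

0.0014741


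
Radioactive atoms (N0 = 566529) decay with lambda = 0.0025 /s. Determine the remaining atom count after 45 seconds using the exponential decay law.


N = N0 * exp(-lambda * t)
N = 566529 * exp(-0.0025 * 45)
N = 506249

506249


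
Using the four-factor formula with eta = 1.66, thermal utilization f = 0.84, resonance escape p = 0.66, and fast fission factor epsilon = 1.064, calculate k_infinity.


k_inf = eta * f * p * epsilon
k_inf = 1.66 * 0.84 * 0.66 * 1.064
k_inf = 0.97920

0.97920


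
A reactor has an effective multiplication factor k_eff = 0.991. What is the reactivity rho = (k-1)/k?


rho = (k_eff - 1) / k_eff
rho = (0.991 - 1) / 0.991
rho = -0.0090817

-0.0090817


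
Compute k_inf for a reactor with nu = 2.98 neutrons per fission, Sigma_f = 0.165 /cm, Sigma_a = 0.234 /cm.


k_inf = nu * Sigma_f / Sigma_a
k_inf = 2.98 * 0.165 / 0.234
k_inf = 2.1013

2.1013


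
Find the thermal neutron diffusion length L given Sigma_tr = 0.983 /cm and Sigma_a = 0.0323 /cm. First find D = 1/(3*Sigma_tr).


D = 1 / (3 * Sigma_tr) = 1 / (3 * 0.983) = 0.3390980 cm
L = sqrt(D / Sigma_a)
L = sqrt(0.3390980 / 0.0323)
L = 3.2401 cm

3.2401


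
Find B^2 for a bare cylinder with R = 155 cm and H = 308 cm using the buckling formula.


B^2 = (2.405/R)^2 + (pi/H)^2
B^2 = (2.405/155)^2 + (pi/308)^2
B^2 = 3.4479e-04 /cm^2

3.4479e-04


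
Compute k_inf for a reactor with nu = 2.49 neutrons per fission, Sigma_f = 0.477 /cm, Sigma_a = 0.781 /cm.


k_inf = nu * Sigma_f / Sigma_a
k_inf = 2.49 * 0.477 / 0.781
k_inf = 1.5208

1.5208


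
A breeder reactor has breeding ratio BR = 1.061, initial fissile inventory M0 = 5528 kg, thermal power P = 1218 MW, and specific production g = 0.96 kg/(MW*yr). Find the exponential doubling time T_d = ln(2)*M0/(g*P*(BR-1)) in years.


Breeding gain G = BR - 1 = 1.061 - 1 = 0.061
Fissile production rate = g * P * G = 0.96 * 1218 * 0.061 = 71.32608 kg/yr
T_d = ln(2) * M0 / (g * P * G)
T_d = ln(2) * 5528 / 71.32608 = 53.721 yr

53.721


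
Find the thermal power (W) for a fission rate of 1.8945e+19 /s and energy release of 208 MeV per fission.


P = fission_rate * E_MeV * 1.602e-13
P = 1.8945e+19 * 208 * 1.602e-13
P = 6.3128e+08 W

6.3128e+08


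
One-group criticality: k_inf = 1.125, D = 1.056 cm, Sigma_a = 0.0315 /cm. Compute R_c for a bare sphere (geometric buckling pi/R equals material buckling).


L^2 = D / Sigma_a = 1.056 / 0.0315 = 33.52381 cm^2
B_m^2 = (k_inf - 1) / L^2 = (1.125 - 1) / 33.52381 = 0.003728693 /cm^2
For a bare sphere: B_g = pi/R, so R_c = pi / sqrt(B_m^2)
R_c = pi / sqrt(0.003728693) = 51.448 cm

51.448


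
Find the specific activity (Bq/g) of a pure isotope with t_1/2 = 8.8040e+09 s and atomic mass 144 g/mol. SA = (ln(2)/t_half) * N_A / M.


lambda = ln(2) / t_half = ln(2) / 8.8040e+09 = 7.873094e-11 /s
SA = lambda * N_A / M
SA = 7.873094e-11 * 6.022e23 / 144
SA = 3.2925e+11 Bq/g

3.2925e+11


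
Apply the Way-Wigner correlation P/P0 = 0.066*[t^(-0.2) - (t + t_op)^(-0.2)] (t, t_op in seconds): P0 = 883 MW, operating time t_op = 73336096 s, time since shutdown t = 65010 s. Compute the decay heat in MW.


P/P0 = 0.066 * [t^(-0.2) - (t + t_op)^(-0.2)]
P/P0 = 0.066 * [65010^(-0.2) - (65010 + 73336096)^(-0.2)]
P/P0 = 0.066 * [0.1089943 - 0.02672142] = 0.005430010
P = 883 * 0.005430010 = 4.7947 MW

4.7947


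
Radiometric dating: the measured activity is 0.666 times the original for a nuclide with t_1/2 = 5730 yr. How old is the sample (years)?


lambda = ln(2) / t_half = ln(2) / 5730 = 1.209681e-04 /yr
t = -ln(A/A0) / lambda
t = -ln(0.666) / 1.209681e-04
t = 3360.1 yr

3360.1


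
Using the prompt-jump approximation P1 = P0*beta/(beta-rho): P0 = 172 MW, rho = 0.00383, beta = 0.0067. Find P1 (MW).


P1/P0 = beta / (beta - rho)
P1/P0 = 0.0067 / (0.0067 - 0.00383) = 2.334495
P1 = 172 * 2.334495 = 401.53 MW

401.53


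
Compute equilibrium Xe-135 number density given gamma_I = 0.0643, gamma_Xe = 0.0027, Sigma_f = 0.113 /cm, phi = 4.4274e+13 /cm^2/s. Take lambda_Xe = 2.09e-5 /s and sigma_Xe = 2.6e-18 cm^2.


Xe_eq = (gamma_I + gamma_Xe) * Sigma_f * phi / (lambda_Xe + sigma_Xe * phi)
Numerator = (0.0643 + 0.0027) * 0.113 * 4.4274e+13 = 3.351985e+11
Denominator = 2.09e-5 + 2.6e-18 * 4.4274e+13 = 1.360124e-04
Xe_eq = 3.351985e+11 / 1.360124e-04 = 2.4645e+15 /cm^3

2.4645e+15


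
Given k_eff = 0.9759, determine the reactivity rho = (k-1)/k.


rho = (k_eff - 1) / k_eff
rho = (0.9759 - 1) / 0.9759
rho = -0.024695

-0.024695


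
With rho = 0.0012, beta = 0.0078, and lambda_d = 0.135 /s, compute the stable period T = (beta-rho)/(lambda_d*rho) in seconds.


T = (beta - rho) / (lambda_d * rho)
T = (0.0078 - 0.0012) / (0.135 * 0.0012)
T = 40.741 s

40.741


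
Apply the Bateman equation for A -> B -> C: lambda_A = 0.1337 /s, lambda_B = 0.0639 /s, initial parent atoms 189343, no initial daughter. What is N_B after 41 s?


N_B(t) = lambda_A * N_A0 / (lambda_B - lambda_A) * [exp(-lambda_A*t) - exp(-lambda_B*t)]
exp(-0.1337*41) = 0.004162248; exp(-0.0639*41) = 0.07281014
N_B = 0.1337 * 189343 / (0.0639 - 0.1337) * (0.004162248 - 0.07281014)
N_B = 24897

24897


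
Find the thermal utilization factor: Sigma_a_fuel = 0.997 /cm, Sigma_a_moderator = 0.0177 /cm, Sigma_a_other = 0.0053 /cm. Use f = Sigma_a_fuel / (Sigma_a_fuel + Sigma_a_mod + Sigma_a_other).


f = Sigma_a_fuel / (Sigma_a_fuel + Sigma_a_mod + Sigma_a_other)
f = 0.997 / (0.997 + 0.0177 + 0.0053)
f = 0.97745

0.97745


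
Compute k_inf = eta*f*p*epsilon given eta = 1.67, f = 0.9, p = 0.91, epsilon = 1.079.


k_inf = eta * f * p * epsilon
k_inf = 1.67 * 0.9 * 0.91 * 1.079
k_inf = 1.4758

1.4758


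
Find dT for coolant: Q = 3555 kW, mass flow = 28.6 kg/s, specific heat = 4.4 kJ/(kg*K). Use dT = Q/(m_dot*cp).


dT = Q / (m_dot * cp)
dT = 3555 / (28.6 * 4.4)
dT = 28.250 C

28.250


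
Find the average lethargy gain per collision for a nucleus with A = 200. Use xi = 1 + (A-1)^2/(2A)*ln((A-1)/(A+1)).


xi = 1 + (A-1)^2/(2A) * ln((A-1)/(A+1))
xi = 1 + (200-1)^2/(2*200) * ln((200-1)/(200 +1))
xi = 0.0099667

0.0099667


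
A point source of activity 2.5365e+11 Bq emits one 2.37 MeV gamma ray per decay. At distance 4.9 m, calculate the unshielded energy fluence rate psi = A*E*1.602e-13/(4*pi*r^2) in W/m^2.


psi = A * E * 1.602e-13 / (4*pi*r^2)
psi = 2.5365e+11 * 2.37 * 1.602e-13 / (4*pi*4.9^2)
psi = 3.1919e-04 W/m^2

3.1919e-04


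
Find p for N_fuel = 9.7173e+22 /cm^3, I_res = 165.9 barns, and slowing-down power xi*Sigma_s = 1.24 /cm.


p = exp(-N * I * 1e-24 / (xi*Sigma_s))
p = exp(-9.7173e+22 * 165.9 * 1e-24 / 1.24)
p = 2.2585e-06

2.2585e-06


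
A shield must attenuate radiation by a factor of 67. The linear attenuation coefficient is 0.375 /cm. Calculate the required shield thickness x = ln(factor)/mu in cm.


x = ln(factor) / mu
x = ln(67) / 0.375
x = 11.213 cm

11.213


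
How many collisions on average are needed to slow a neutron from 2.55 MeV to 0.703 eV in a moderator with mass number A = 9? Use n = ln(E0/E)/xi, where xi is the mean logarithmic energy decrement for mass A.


xi = 1 + (A-1)^2/(2A)*ln((A-1)/(A+1)) = 0.2066007 (for A = 9)
n = ln(E0/E) / xi
n = ln(2.55e6 / 0.703) / 0.2066007
n = ln(3.627312e+06) / 0.2066007 = 73.107

73.107


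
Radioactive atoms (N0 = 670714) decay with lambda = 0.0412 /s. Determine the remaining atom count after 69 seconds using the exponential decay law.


N = N0 * exp(-lambda * t)
N = 670714 * exp(-0.0412 * 69)
N = 39077

39077


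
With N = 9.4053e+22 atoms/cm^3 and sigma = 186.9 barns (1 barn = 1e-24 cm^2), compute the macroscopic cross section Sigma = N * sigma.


Sigma = N * sigma_barns * 1e-24
Sigma = 9.4053e+22 * 186.9 * 1e-24
Sigma = 17.579 /cm

17.579
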